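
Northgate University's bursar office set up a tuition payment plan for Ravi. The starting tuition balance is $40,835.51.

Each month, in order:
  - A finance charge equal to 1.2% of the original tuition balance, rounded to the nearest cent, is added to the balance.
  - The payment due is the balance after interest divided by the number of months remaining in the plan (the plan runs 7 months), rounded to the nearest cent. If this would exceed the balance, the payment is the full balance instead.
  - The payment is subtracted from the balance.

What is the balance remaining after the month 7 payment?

$0.00

Month 1: opening $40,835.51; interest $490.03 → $41,325.54; payment $5,903.65; balance $35,421.89
Month 2: opening $35,421.89; interest $490.03 → $35,911.92; payment $5,985.32; balance $29,926.60
Month 3: opening $29,926.60; interest $490.03 → $30,416.63; payment $6,083.33; balance $24,333.30
Month 4: opening $24,333.30; interest $490.03 → $24,823.33; payment $6,205.83; balance $18,617.50
Month 5: opening $18,617.50; interest $490.03 → $19,107.53; payment $6,369.18; balance $12,738.35
Month 6: opening $12,738.35; interest $490.03 → $13,228.38; payment $6,614.19; balance $6,614.19
Month 7: opening $6,614.19; interest $490.03 → $7,104.22; payment $7,104.22; balance $0.00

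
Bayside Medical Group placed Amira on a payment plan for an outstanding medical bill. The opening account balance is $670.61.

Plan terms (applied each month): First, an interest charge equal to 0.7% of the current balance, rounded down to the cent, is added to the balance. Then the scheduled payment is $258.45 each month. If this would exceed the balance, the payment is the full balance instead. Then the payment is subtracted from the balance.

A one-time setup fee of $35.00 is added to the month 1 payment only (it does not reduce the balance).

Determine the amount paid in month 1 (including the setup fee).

Month 1: opening $670.61; interest $4.69 → $675.30; payment $258.45 (+ $35.00 fee); balance $416.85

$293.45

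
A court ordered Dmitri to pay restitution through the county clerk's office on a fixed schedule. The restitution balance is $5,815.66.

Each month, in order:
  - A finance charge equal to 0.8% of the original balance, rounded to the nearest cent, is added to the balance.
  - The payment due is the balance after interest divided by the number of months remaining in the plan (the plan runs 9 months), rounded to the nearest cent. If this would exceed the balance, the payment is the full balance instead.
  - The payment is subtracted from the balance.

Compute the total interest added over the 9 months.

Month 1: $5,815.66 +$46.53 interest = $5,862.19; pay $651.35 → $5,210.84
Month 2: $5,210.84 +$46.53 interest = $5,257.37; pay $657.17 → $4,600.20
Month 3: $4,600.20 +$46.53 interest = $4,646.73; pay $663.82 → $3,982.91
Month 4: $3,982.91 +$46.53 interest = $4,029.44; pay $671.57 → $3,357.87
Month 5: $3,357.87 +$46.53 interest = $3,404.40; pay $680.88 → $2,723.52
Month 6: $2,723.52 +$46.53 interest = $2,770.05; pay $692.51 → $2,077.54
Month 7: $2,077.54 +$46.53 interest = $2,124.07; pay $708.02 → $1,416.05
Month 8: $1,416.05 +$46.53 interest = $1,462.58; pay $731.29 → $731.29
Month 9: $731.29 +$46.53 interest = $777.82; pay $777.82 → $0.00
Total interest: $46.53 + $46.53 + $46.53 + $46.53 + $46.53 + $46.53 + $46.53 + $46.53 + $46.53 = $418.77

$418.77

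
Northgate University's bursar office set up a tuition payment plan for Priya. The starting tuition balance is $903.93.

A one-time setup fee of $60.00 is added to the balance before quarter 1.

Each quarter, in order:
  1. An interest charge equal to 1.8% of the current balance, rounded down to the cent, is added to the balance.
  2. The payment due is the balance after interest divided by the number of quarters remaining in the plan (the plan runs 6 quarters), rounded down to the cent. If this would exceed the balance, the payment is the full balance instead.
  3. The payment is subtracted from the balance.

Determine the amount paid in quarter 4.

Quarter 1: $963.93 +$17.35 interest = $981.28; pay $163.54 → $817.74
Quarter 2: $817.74 +$14.71 interest = $832.45; pay $166.49 → $665.96
Quarter 3: $665.96 +$11.98 interest = $677.94; pay $169.48 → $508.46
Quarter 4: $508.46 +$9.15 interest = $517.61; pay $172.53 → $345.08

$172.53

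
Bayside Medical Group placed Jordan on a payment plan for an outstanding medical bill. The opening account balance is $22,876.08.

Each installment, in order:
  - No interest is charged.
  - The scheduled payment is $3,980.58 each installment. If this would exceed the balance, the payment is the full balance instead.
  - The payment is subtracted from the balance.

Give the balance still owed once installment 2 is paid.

Installment 1: opening $22,876.08; payment $3,980.58; balance $18,895.50
Installment 2: opening $18,895.50; payment $3,980.58; balance $14,914.92

$14,914.92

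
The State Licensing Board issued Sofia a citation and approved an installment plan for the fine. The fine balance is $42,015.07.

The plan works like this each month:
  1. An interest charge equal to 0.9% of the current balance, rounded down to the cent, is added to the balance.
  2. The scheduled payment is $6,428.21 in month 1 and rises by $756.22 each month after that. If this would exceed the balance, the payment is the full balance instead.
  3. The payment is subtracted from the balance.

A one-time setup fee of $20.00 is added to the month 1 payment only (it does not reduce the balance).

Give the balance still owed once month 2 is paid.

$29,104.24

Month 1: $42,015.07 +$378.13 interest = $42,393.20; pay $6,428.21 (+ $20.00 fee) → $35,964.99
Month 2: $35,964.99 +$323.68 interest = $36,288.67; pay $7,184.43 → $29,104.24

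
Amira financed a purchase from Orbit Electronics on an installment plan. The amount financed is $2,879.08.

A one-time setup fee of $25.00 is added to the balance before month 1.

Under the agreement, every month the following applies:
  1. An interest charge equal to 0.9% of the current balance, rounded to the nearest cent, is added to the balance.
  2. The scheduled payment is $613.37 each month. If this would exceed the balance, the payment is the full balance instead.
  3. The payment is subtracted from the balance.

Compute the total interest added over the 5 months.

# | Opening | Interest | Payment | End bal
1 | $2,904.08 | $26.14 | $613.37 | $2,316.85
2 | $2,316.85 | $20.85 | $613.37 | $1,724.33
3 | $1,724.33 | $15.52 | $613.37 | $1,126.48
4 | $1,126.48 | $10.14 | $613.37 | $523.25
5 | $523.25 | $4.71 | $527.96 | $0.00
Total interest: $26.14 + $20.85 + $15.52 + $10.14 + $4.71 = $77.36

$77.36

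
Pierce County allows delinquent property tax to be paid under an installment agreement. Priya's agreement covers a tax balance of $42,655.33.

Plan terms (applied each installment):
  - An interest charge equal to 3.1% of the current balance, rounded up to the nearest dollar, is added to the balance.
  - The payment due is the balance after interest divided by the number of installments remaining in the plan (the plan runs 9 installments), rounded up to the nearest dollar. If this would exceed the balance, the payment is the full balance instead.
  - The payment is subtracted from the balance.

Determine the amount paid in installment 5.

$5,522.00

Installment 1: opening $42,655.33; interest $1,323.00 → $43,978.33; payment $4,887.00; balance $39,091.33
Installment 2: opening $39,091.33; interest $1,212.00 → $40,303.33; payment $5,038.00; balance $35,265.33
Installment 3: opening $35,265.33; interest $1,094.00 → $36,359.33; payment $5,195.00; balance $31,164.33
Installment 4: opening $31,164.33; interest $967.00 → $32,131.33; payment $5,356.00; balance $26,775.33
Installment 5: opening $26,775.33; interest $831.00 → $27,606.33; payment $5,522.00; balance $22,084.33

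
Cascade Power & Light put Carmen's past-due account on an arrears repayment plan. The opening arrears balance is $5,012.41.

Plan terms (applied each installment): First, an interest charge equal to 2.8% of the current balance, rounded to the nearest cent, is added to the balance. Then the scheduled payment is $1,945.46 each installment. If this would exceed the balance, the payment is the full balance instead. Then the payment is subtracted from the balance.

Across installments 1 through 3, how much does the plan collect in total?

Installment 1: $5,012.41 +$140.35 interest = $5,152.76; pay $1,945.46 → $3,207.30
Installment 2: $3,207.30 +$89.80 interest = $3,297.10; pay $1,945.46 → $1,351.64
Installment 3: $1,351.64 +$37.85 interest = $1,389.49; pay $1,389.49 → $0.00
Total paid: $5,280.41

$5,280.41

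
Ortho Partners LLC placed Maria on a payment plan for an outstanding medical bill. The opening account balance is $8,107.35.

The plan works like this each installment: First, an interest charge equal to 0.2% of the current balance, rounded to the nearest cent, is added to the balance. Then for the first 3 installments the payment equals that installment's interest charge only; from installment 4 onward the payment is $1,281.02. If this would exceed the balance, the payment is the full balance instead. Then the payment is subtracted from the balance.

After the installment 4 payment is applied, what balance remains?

Installment 1: $8,107.35 +$16.21 interest = $8,123.56; pay $16.21 → $8,107.35
Installment 2: $8,107.35 +$16.21 interest = $8,123.56; pay $16.21 → $8,107.35
Installment 3: $8,107.35 +$16.21 interest = $8,123.56; pay $16.21 → $8,107.35
Installment 4: $8,107.35 +$16.21 interest = $8,123.56; pay $1,281.02 → $6,842.54

$6,842.54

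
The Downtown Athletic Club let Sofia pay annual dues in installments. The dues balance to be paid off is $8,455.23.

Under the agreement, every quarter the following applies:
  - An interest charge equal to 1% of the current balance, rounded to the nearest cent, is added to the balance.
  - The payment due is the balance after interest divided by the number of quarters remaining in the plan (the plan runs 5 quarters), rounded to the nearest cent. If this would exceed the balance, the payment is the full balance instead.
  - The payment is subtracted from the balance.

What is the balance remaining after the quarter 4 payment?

$1,759.71

Quarter 1: opening $8,455.23; interest $84.55 → $8,539.78; payment $1,707.96; balance $6,831.82
Quarter 2: opening $6,831.82; interest $68.32 → $6,900.14; payment $1,725.04; balance $5,175.10
Quarter 3: opening $5,175.10; interest $51.75 → $5,226.85; payment $1,742.28; balance $3,484.57
Quarter 4: opening $3,484.57; interest $34.85 → $3,519.42; payment $1,759.71; balance $1,759.71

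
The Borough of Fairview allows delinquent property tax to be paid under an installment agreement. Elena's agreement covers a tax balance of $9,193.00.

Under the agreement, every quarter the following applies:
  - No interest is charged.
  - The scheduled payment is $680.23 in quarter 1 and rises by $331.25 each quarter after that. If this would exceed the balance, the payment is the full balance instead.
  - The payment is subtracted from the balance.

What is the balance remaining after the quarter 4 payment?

$4,484.58

Quarter 1: opening $9,193.00; payment $680.23; balance $8,512.77
Quarter 2: opening $8,512.77; payment $1,011.48; balance $7,501.29
Quarter 3: opening $7,501.29; payment $1,342.73; balance $6,158.56
Quarter 4: opening $6,158.56; payment $1,673.98; balance $4,484.58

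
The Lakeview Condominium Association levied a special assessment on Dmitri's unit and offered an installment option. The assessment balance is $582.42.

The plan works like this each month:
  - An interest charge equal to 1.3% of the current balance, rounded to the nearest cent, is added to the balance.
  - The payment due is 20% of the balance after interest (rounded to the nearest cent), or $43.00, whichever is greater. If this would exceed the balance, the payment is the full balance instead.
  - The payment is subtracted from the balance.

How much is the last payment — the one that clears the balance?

Month 1: opening $582.42; interest $7.57 → $589.99; payment $118.00; balance $471.99
Month 2: opening $471.99; interest $6.14 → $478.13; payment $95.63; balance $382.50
Month 3: opening $382.50; interest $4.97 → $387.47; payment $77.49; balance $309.98
Month 4: opening $309.98; interest $4.03 → $314.01; payment $62.80; balance $251.21
Month 5: opening $251.21; interest $3.27 → $254.48; payment $50.90; balance $203.58
Month 6: opening $203.58; interest $2.65 → $206.23; payment $43.00; balance $163.23
Month 7: opening $163.23; interest $2.12 → $165.35; payment $43.00; balance $122.35
Month 8: opening $122.35; interest $1.59 → $123.94; payment $43.00; balance $80.94
Month 9: opening $80.94; interest $1.05 → $81.99; payment $43.00; balance $38.99
Month 10: opening $38.99; interest $0.51 → $39.50; payment $39.50; balance $0.00

$39.50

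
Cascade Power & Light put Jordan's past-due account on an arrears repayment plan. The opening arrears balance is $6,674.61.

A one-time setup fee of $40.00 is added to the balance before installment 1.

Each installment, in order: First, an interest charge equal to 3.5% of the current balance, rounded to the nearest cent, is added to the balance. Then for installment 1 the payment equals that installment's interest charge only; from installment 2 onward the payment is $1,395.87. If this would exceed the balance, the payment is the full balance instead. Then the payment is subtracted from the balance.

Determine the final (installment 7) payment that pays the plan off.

$506.68

Installment 1: opening $6,714.61; interest $235.01 → $6,949.62; payment $235.01; balance $6,714.61
Installment 2: opening $6,714.61; interest $235.01 → $6,949.62; payment $1,395.87; balance $5,553.75
Installment 3: opening $5,553.75; interest $194.38 → $5,748.13; payment $1,395.87; balance $4,352.26
Installment 4: opening $4,352.26; interest $152.33 → $4,504.59; payment $1,395.87; balance $3,108.72
Installment 5: opening $3,108.72; interest $108.81 → $3,217.53; payment $1,395.87; balance $1,821.66
Installment 6: opening $1,821.66; interest $63.76 → $1,885.42; payment $1,395.87; balance $489.55
Installment 7: opening $489.55; interest $17.13 → $506.68; payment $506.68; balance $0.00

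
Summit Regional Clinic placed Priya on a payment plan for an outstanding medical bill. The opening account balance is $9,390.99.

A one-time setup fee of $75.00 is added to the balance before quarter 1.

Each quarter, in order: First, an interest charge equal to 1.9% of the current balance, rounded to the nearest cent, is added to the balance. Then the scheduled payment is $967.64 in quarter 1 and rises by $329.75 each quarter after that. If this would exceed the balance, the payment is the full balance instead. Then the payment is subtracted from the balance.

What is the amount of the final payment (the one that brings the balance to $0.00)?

$2,052.02

Quarter 1: opening $9,465.99; interest $179.85 → $9,645.84; payment $967.64; balance $8,678.20
Quarter 2: opening $8,678.20; interest $164.89 → $8,843.09; payment $1,297.39; balance $7,545.70
Quarter 3: opening $7,545.70; interest $143.37 → $7,689.07; payment $1,627.14; balance $6,061.93
Quarter 4: opening $6,061.93; interest $115.18 → $6,177.11; payment $1,956.89; balance $4,220.22
Quarter 5: opening $4,220.22; interest $80.18 → $4,300.40; payment $2,286.64; balance $2,013.76
Quarter 6: opening $2,013.76; interest $38.26 → $2,052.02; payment $2,052.02; balance $0.00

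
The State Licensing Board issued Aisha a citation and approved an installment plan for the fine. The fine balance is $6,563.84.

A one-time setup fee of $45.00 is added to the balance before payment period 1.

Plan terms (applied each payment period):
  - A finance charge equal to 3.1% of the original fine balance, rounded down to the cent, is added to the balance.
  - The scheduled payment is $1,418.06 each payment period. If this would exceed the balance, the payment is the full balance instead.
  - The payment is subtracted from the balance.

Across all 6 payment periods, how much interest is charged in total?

$1,220.82

# | Opening | Interest | Payment | End bal
1 | $6,608.84 | $203.47 | $1,418.06 | $5,394.25
2 | $5,394.25 | $203.47 | $1,418.06 | $4,179.66
3 | $4,179.66 | $203.47 | $1,418.06 | $2,965.07
4 | $2,965.07 | $203.47 | $1,418.06 | $1,750.48
5 | $1,750.48 | $203.47 | $1,418.06 | $535.89
6 | $535.89 | $203.47 | $739.36 | $0.00
Total interest: $203.47 + $203.47 + $203.47 + $203.47 + $203.47 + $203.47 = $1,220.82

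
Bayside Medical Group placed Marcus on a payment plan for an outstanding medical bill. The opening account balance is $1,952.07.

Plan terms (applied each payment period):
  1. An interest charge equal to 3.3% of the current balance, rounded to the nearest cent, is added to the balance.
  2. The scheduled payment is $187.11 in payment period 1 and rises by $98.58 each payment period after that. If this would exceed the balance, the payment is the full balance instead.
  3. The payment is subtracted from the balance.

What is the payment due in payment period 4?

# | Opening | Interest | Payment | End bal
1 | $1,952.07 | $64.42 | $187.11 | $1,829.38
2 | $1,829.38 | $60.37 | $285.69 | $1,604.06
3 | $1,604.06 | $52.93 | $384.27 | $1,272.72
4 | $1,272.72 | $42.00 | $482.85 | $831.87

$482.85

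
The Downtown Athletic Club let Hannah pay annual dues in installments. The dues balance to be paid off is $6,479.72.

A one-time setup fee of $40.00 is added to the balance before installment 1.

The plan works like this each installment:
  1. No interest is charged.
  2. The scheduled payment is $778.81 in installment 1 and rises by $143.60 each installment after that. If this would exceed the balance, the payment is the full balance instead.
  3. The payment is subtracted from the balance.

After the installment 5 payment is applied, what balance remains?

Installment 1: $6,519.72 − $778.81 → $5,740.91
Installment 2: $5,740.91 − $922.41 → $4,818.50
Installment 3: $4,818.50 − $1,066.01 → $3,752.49
Installment 4: $3,752.49 − $1,209.61 → $2,542.88
Installment 5: $2,542.88 − $1,353.21 → $1,189.67

$1,189.67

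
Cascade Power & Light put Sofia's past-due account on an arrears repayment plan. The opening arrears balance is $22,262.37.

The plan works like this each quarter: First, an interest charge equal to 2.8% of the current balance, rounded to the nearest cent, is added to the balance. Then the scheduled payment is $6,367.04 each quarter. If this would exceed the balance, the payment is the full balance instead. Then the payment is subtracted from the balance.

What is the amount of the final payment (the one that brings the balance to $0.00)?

Quarter 1: opening $22,262.37; interest $623.35 → $22,885.72; payment $6,367.04; balance $16,518.68
Quarter 2: opening $16,518.68; interest $462.52 → $16,981.20; payment $6,367.04; balance $10,614.16
Quarter 3: opening $10,614.16; interest $297.20 → $10,911.36; payment $6,367.04; balance $4,544.32
Quarter 4: opening $4,544.32; interest $127.24 → $4,671.56; payment $4,671.56; balance $0.00

$4,671.56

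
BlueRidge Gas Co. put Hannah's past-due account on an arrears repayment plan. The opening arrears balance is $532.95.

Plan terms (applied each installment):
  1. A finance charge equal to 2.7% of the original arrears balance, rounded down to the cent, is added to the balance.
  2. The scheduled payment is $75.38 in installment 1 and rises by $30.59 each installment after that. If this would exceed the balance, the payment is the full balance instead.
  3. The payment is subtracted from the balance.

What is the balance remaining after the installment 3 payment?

$258.18

Installment 1: opening $532.95; interest $14.38 → $547.33; payment $75.38; balance $471.95
Installment 2: opening $471.95; interest $14.38 → $486.33; payment $105.97; balance $380.36
Installment 3: opening $380.36; interest $14.38 → $394.74; payment $136.56; balance $258.18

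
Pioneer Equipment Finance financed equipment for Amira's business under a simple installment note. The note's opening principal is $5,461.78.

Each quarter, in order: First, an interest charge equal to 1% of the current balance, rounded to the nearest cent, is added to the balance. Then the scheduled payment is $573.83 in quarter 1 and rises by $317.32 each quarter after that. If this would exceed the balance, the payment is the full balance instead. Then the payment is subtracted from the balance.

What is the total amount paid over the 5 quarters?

# | Opening | Interest | Payment | End bal
1 | $5,461.78 | $54.62 | $573.83 | $4,942.57
2 | $4,942.57 | $49.43 | $891.15 | $4,100.85
3 | $4,100.85 | $41.01 | $1,208.47 | $2,933.39
4 | $2,933.39 | $29.33 | $1,525.79 | $1,436.93
5 | $1,436.93 | $14.37 | $1,451.30 | $0.00
Total paid: $5,650.54

$5,650.54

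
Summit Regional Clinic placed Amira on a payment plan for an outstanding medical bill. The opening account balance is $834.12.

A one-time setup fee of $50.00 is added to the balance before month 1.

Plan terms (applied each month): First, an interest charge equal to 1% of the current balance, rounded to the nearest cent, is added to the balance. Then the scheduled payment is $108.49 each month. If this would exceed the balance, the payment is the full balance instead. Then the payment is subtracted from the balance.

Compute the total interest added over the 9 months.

$42.84

Month 1: $884.12 +$8.84 interest = $892.96; pay $108.49 → $784.47
Month 2: $784.47 +$7.84 interest = $792.31; pay $108.49 → $683.82
Month 3: $683.82 +$6.84 interest = $690.66; pay $108.49 → $582.17
Month 4: $582.17 +$5.82 interest = $587.99; pay $108.49 → $479.50
Month 5: $479.50 +$4.80 interest = $484.30; pay $108.49 → $375.81
Month 6: $375.81 +$3.76 interest = $379.57; pay $108.49 → $271.08
Month 7: $271.08 +$2.71 interest = $273.79; pay $108.49 → $165.30
Month 8: $165.30 +$1.65 interest = $166.95; pay $108.49 → $58.46
Month 9: $58.46 +$0.58 interest = $59.04; pay $59.04 → $0.00
Total interest: $8.84 + $7.84 + $6.84 + $5.82 + $4.80 + $3.76 + $2.71 + $1.65 + $0.58 = $42.84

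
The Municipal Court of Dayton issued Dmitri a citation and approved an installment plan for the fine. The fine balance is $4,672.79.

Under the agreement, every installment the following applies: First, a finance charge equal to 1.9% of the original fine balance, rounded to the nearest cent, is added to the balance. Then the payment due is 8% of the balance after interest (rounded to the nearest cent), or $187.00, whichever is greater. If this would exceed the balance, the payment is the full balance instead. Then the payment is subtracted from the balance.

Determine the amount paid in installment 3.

Installment 1: opening $4,672.79; interest $88.78 → $4,761.57; payment $380.93; balance $4,380.64
Installment 2: opening $4,380.64; interest $88.78 → $4,469.42; payment $357.55; balance $4,111.87
Installment 3: opening $4,111.87; interest $88.78 → $4,200.65; payment $336.05; balance $3,864.60

$336.05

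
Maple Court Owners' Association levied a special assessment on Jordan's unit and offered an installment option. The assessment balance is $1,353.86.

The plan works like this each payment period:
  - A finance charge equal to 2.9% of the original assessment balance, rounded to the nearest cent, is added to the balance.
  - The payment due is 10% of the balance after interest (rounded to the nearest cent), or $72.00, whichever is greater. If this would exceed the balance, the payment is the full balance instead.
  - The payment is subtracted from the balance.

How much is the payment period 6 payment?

Payment period 1: opening $1,353.86; interest $39.26 → $1,393.12; payment $139.31; balance $1,253.81
Payment period 2: opening $1,253.81; interest $39.26 → $1,293.07; payment $129.31; balance $1,163.76
Payment period 3: opening $1,163.76; interest $39.26 → $1,203.02; payment $120.30; balance $1,082.72
Payment period 4: opening $1,082.72; interest $39.26 → $1,121.98; payment $112.20; balance $1,009.78
Payment period 5: opening $1,009.78; interest $39.26 → $1,049.04; payment $104.90; balance $944.14
Payment period 6: opening $944.14; interest $39.26 → $983.40; payment $98.34; balance $885.06

$98.34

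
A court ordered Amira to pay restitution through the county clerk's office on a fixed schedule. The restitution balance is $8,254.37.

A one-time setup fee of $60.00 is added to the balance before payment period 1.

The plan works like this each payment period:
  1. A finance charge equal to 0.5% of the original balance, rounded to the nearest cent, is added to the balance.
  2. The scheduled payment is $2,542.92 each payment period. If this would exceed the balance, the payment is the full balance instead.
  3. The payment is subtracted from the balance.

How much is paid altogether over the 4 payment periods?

# | Opening | Interest | Payment | End bal
1 | $8,314.37 | $41.27 | $2,542.92 | $5,812.72
2 | $5,812.72 | $41.27 | $2,542.92 | $3,311.07
3 | $3,311.07 | $41.27 | $2,542.92 | $809.42
4 | $809.42 | $41.27 | $850.69 | $0.00
Total paid: $8,479.45

$8,479.45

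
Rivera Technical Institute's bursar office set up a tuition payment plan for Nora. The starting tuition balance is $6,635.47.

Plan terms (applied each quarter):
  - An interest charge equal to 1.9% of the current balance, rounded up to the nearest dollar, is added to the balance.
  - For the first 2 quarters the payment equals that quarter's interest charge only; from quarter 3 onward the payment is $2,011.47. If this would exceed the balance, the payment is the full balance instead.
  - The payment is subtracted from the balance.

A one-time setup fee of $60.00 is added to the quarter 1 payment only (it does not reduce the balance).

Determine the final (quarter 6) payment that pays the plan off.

Quarter 1: opening $6,635.47; interest $127.00 → $6,762.47; payment $127.00 (+ $60.00 fee); balance $6,635.47
Quarter 2: opening $6,635.47; interest $127.00 → $6,762.47; payment $127.00; balance $6,635.47
Quarter 3: opening $6,635.47; interest $127.00 → $6,762.47; payment $2,011.47; balance $4,751.00
Quarter 4: opening $4,751.00; interest $91.00 → $4,842.00; payment $2,011.47; balance $2,830.53
Quarter 5: opening $2,830.53; interest $54.00 → $2,884.53; payment $2,011.47; balance $873.06
Quarter 6: opening $873.06; interest $17.00 → $890.06; payment $890.06; balance $0.00

$890.06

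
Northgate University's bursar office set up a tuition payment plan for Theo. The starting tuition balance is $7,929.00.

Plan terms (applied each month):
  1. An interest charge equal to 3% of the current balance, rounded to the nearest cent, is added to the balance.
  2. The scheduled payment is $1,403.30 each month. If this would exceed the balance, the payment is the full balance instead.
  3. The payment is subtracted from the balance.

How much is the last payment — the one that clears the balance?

Month 1: opening $7,929.00; interest $237.87 → $8,166.87; payment $1,403.30; balance $6,763.57
Month 2: opening $6,763.57; interest $202.91 → $6,966.48; payment $1,403.30; balance $5,563.18
Month 3: opening $5,563.18; interest $166.90 → $5,730.08; payment $1,403.30; balance $4,326.78
Month 4: opening $4,326.78; interest $129.80 → $4,456.58; payment $1,403.30; balance $3,053.28
Month 5: opening $3,053.28; interest $91.60 → $3,144.88; payment $1,403.30; balance $1,741.58
Month 6: opening $1,741.58; interest $52.25 → $1,793.83; payment $1,403.30; balance $390.53
Month 7: opening $390.53; interest $11.72 → $402.25; payment $402.25; balance $0.00

$402.25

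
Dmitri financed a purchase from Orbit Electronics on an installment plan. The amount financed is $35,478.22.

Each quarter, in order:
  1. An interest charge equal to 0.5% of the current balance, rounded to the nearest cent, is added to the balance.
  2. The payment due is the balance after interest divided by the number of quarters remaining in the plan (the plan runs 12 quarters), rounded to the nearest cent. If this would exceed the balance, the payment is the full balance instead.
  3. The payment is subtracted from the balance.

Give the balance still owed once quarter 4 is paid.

$24,128.75

Quarter 1: $35,478.22 +$177.39 interest = $35,655.61; pay $2,971.30 → $32,684.31
Quarter 2: $32,684.31 +$163.42 interest = $32,847.73; pay $2,986.16 → $29,861.57
Quarter 3: $29,861.57 +$149.31 interest = $30,010.88; pay $3,001.09 → $27,009.79
Quarter 4: $27,009.79 +$135.05 interest = $27,144.84; pay $3,016.09 → $24,128.75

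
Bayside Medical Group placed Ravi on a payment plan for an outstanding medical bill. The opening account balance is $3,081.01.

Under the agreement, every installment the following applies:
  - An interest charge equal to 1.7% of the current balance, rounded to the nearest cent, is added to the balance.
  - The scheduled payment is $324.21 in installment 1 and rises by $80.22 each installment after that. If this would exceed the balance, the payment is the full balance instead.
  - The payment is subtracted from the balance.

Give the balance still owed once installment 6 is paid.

# | Opening | Interest | Payment | End bal
1 | $3,081.01 | $52.38 | $324.21 | $2,809.18
2 | $2,809.18 | $47.76 | $404.43 | $2,452.51
3 | $2,452.51 | $41.69 | $484.65 | $2,009.55
4 | $2,009.55 | $34.16 | $564.87 | $1,478.84
5 | $1,478.84 | $25.14 | $645.09 | $858.89
6 | $858.89 | $14.60 | $725.31 | $148.18

$148.18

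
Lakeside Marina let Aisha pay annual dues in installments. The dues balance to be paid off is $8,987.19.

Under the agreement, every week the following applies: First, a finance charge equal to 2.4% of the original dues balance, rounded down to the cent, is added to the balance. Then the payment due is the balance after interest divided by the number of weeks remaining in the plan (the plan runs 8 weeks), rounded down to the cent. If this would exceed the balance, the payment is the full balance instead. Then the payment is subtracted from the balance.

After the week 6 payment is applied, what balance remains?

Week 1: $8,987.19 +$215.69 interest = $9,202.88; pay $1,150.36 → $8,052.52
Week 2: $8,052.52 +$215.69 interest = $8,268.21; pay $1,181.17 → $7,087.04
Week 3: $7,087.04 +$215.69 interest = $7,302.73; pay $1,217.12 → $6,085.61
Week 4: $6,085.61 +$215.69 interest = $6,301.30; pay $1,260.26 → $5,041.04
Week 5: $5,041.04 +$215.69 interest = $5,256.73; pay $1,314.18 → $3,942.55
Week 6: $3,942.55 +$215.69 interest = $4,158.24; pay $1,386.08 → $2,772.16

$2,772.16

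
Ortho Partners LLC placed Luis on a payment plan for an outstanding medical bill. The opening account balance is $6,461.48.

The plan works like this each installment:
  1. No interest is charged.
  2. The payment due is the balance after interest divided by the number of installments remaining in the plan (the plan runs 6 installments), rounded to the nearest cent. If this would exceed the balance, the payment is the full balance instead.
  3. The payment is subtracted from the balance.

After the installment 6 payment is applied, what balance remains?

# | Opening | Payment | End bal
1 | $6,461.48 | $1,076.91 | $5,384.57
2 | $5,384.57 | $1,076.91 | $4,307.66
3 | $4,307.66 | $1,076.92 | $3,230.74
4 | $3,230.74 | $1,076.91 | $2,153.83
5 | $2,153.83 | $1,076.92 | $1,076.91
6 | $1,076.91 | $1,076.91 | $0.00

$0.00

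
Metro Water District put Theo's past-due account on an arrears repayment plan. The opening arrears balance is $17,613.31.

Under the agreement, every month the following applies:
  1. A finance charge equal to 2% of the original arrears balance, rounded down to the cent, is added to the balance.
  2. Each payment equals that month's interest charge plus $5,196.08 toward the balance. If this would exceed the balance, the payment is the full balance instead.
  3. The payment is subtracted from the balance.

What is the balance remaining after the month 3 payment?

$2,025.07

# | Opening | Interest | Payment | End bal
1 | $17,613.31 | $352.26 | $5,548.34 | $12,417.23
2 | $12,417.23 | $352.26 | $5,548.34 | $7,221.15
3 | $7,221.15 | $352.26 | $5,548.34 | $2,025.07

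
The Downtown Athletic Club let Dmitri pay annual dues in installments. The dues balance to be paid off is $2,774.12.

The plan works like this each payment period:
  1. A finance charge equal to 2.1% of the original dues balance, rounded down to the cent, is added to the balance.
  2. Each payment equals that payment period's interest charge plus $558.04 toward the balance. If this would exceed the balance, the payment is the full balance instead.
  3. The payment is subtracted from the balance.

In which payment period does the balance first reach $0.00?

Payment period 1: $2,774.12 +$58.25 interest = $2,832.37; pay $616.29 → $2,216.08
Payment period 2: $2,216.08 +$58.25 interest = $2,274.33; pay $616.29 → $1,658.04
Payment period 3: $1,658.04 +$58.25 interest = $1,716.29; pay $616.29 → $1,100.00
Payment period 4: $1,100.00 +$58.25 interest = $1,158.25; pay $616.29 → $541.96
Payment period 5: $541.96 +$58.25 interest = $600.21; pay $600.21 → $0.00
Balance reaches $0.00 in payment period 5.

5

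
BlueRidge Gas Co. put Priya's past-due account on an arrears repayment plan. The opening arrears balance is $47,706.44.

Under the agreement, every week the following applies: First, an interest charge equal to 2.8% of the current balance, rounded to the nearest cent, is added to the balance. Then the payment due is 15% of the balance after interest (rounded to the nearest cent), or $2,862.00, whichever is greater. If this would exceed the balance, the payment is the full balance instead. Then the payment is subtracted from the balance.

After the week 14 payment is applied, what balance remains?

$714.33

Week 1: $47,706.44 +$1,335.78 interest = $49,042.22; pay $7,356.33 → $41,685.89
Week 2: $41,685.89 +$1,167.20 interest = $42,853.09; pay $6,427.96 → $36,425.13
Week 3: $36,425.13 +$1,019.90 interest = $37,445.03; pay $5,616.75 → $31,828.28
Week 4: $31,828.28 +$891.19 interest = $32,719.47; pay $4,907.92 → $27,811.55
Week 5: $27,811.55 +$778.72 interest = $28,590.27; pay $4,288.54 → $24,301.73
Week 6: $24,301.73 +$680.45 interest = $24,982.18; pay $3,747.33 → $21,234.85
Week 7: $21,234.85 +$594.58 interest = $21,829.43; pay $3,274.41 → $18,555.02
Week 8: $18,555.02 +$519.54 interest = $19,074.56; pay $2,862.00 → $16,212.56
Week 9: $16,212.56 +$453.95 interest = $16,666.51; pay $2,862.00 → $13,804.51
Week 10: $13,804.51 +$386.53 interest = $14,191.04; pay $2,862.00 → $11,329.04
Week 11: $11,329.04 +$317.21 interest = $11,646.25; pay $2,862.00 → $8,784.25
Week 12: $8,784.25 +$245.96 interest = $9,030.21; pay $2,862.00 → $6,168.21
Week 13: $6,168.21 +$172.71 interest = $6,340.92; pay $2,862.00 → $3,478.92
Week 14: $3,478.92 +$97.41 interest = $3,576.33; pay $2,862.00 → $714.33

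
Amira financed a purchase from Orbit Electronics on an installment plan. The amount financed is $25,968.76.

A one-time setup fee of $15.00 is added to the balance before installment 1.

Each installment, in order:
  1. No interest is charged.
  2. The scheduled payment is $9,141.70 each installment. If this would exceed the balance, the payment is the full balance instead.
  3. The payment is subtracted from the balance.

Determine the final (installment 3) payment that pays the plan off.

Installment 1: opening $25,983.76; payment $9,141.70; balance $16,842.06
Installment 2: opening $16,842.06; payment $9,141.70; balance $7,700.36
Installment 3: opening $7,700.36; payment $7,700.36; balance $0.00

$7,700.36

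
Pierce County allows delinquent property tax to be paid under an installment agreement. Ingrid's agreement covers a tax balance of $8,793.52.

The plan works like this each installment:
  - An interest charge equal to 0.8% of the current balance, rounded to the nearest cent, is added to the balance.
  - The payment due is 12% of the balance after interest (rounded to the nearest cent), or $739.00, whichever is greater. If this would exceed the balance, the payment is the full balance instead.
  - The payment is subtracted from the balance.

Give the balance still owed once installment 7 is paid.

Installment 1: opening $8,793.52; interest $70.35 → $8,863.87; payment $1,063.66; balance $7,800.21
Installment 2: opening $7,800.21; interest $62.40 → $7,862.61; payment $943.51; balance $6,919.10
Installment 3: opening $6,919.10; interest $55.35 → $6,974.45; payment $836.93; balance $6,137.52
Installment 4: opening $6,137.52; interest $49.10 → $6,186.62; payment $742.39; balance $5,444.23
Installment 5: opening $5,444.23; interest $43.55 → $5,487.78; payment $739.00; balance $4,748.78
Installment 6: opening $4,748.78; interest $37.99 → $4,786.77; payment $739.00; balance $4,047.77
Installment 7: opening $4,047.77; interest $32.38 → $4,080.15; payment $739.00; balance $3,341.15

$3,341.15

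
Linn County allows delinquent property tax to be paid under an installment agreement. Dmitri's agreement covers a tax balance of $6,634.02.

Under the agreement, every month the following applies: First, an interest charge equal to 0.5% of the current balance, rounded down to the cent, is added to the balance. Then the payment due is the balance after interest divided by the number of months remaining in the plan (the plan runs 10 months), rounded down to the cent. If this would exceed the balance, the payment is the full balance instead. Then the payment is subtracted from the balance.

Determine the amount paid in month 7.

$686.97

# | Opening | Interest | Payment | End bal
1 | $6,634.02 | $33.17 | $666.71 | $6,000.48
2 | $6,000.48 | $30.00 | $670.05 | $5,360.43
3 | $5,360.43 | $26.80 | $673.40 | $4,713.83
4 | $4,713.83 | $23.56 | $676.77 | $4,060.62
5 | $4,060.62 | $20.30 | $680.15 | $3,400.77
6 | $3,400.77 | $17.00 | $683.55 | $2,734.22
7 | $2,734.22 | $13.67 | $686.97 | $2,060.92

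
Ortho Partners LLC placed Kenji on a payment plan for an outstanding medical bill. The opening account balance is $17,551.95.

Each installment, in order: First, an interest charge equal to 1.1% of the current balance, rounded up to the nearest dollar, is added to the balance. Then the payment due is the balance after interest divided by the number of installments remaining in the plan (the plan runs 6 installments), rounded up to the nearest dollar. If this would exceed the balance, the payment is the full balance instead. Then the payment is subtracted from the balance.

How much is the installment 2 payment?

Installment 1: opening $17,551.95; interest $194.00 → $17,745.95; payment $2,958.00; balance $14,787.95
Installment 2: opening $14,787.95; interest $163.00 → $14,950.95; payment $2,991.00; balance $11,959.95

$2,991.00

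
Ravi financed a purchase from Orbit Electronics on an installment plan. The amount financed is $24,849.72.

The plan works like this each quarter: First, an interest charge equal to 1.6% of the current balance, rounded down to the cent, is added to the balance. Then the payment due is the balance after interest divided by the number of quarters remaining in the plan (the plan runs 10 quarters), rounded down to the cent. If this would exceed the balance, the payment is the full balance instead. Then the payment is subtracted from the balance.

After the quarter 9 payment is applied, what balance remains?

Quarter 1: opening $24,849.72; interest $397.59 → $25,247.31; payment $2,524.73; balance $22,722.58
Quarter 2: opening $22,722.58; interest $363.56 → $23,086.14; payment $2,565.12; balance $20,521.02
Quarter 3: opening $20,521.02; interest $328.33 → $20,849.35; payment $2,606.16; balance $18,243.19
Quarter 4: opening $18,243.19; interest $291.89 → $18,535.08; payment $2,647.86; balance $15,887.22
Quarter 5: opening $15,887.22; interest $254.19 → $16,141.41; payment $2,690.23; balance $13,451.18
Quarter 6: opening $13,451.18; interest $215.21 → $13,666.39; payment $2,733.27; balance $10,933.12
Quarter 7: opening $10,933.12; interest $174.92 → $11,108.04; payment $2,777.01; balance $8,331.03
Quarter 8: opening $8,331.03; interest $133.29 → $8,464.32; payment $2,821.44; balance $5,642.88
Quarter 9: opening $5,642.88; interest $90.28 → $5,733.16; payment $2,866.58; balance $2,866.58

$2,866.58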